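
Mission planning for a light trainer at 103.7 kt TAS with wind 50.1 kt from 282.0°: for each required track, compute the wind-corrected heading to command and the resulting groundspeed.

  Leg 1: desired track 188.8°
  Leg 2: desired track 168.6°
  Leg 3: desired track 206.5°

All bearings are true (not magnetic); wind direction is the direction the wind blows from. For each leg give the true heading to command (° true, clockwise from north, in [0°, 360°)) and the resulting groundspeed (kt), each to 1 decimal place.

Leg 1: heading=217.6°, groundspeed=93.6 kt
Leg 2: heading=194.9°, groundspeed=112.8 kt
Leg 3: heading=234.4°, groundspeed=79.1 kt

Leg 1: desired track 188.8°; wind correction +28.8° → command heading 217.6°, groundspeed 93.6 kt
Leg 2: desired track 168.6°; wind correction +26.3° → command heading 194.9°, groundspeed 112.8 kt
Leg 3: desired track 206.5°; wind correction +27.9° → command heading 234.4°, groundspeed 79.1 kt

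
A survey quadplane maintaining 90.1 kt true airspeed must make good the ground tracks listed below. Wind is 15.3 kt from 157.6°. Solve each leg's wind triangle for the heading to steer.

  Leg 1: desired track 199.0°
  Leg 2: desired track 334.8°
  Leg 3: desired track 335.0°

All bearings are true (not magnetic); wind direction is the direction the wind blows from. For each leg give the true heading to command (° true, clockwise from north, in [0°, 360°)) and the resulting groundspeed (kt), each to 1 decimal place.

Leg 1: desired track 199.0°; wind correction -6.4° → command heading 192.6°, groundspeed 78.1 kt
Leg 2: desired track 334.8°; wind correction -0.5° → command heading 334.3°, groundspeed 105.4 kt
Leg 3: desired track 335.0°; wind correction -0.4° → command heading 334.6°, groundspeed 105.4 kt

Leg 1: heading=192.6°, groundspeed=78.1 kt
Leg 2: heading=334.3°, groundspeed=105.4 kt
Leg 3: heading=334.6°, groundspeed=105.4 kt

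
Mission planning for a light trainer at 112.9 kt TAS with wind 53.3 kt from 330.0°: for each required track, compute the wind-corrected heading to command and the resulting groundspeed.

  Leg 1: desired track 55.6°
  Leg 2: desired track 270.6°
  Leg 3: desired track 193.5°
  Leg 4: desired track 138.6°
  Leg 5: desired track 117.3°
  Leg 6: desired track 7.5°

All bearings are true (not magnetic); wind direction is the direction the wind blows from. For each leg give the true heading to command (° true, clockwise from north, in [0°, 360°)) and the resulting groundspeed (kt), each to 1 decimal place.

Leg 1: desired track 55.6°; wind correction -28.1° → command heading 27.5°, groundspeed 95.5 kt
Leg 2: desired track 270.6°; wind correction +24.0° → command heading 294.6°, groundspeed 76.0 kt
Leg 3: desired track 193.5°; wind correction +19.0° → command heading 212.5°, groundspeed 145.4 kt
Leg 4: desired track 138.6°; wind correction -5.4° → command heading 133.2°, groundspeed 164.7 kt
Leg 5: desired track 117.3°; wind correction -14.8° → command heading 102.5°, groundspeed 154.0 kt
Leg 6: desired track 7.5°; wind correction -16.7° → command heading 350.8°, groundspeed 65.9 kt

Leg 1: heading=27.5°, groundspeed=95.5 kt
Leg 2: heading=294.6°, groundspeed=76.0 kt
Leg 3: heading=212.5°, groundspeed=145.4 kt
Leg 4: heading=133.2°, groundspeed=164.7 kt
Leg 5: heading=102.5°, groundspeed=154.0 kt
Leg 6: heading=350.8°, groundspeed=65.9 kt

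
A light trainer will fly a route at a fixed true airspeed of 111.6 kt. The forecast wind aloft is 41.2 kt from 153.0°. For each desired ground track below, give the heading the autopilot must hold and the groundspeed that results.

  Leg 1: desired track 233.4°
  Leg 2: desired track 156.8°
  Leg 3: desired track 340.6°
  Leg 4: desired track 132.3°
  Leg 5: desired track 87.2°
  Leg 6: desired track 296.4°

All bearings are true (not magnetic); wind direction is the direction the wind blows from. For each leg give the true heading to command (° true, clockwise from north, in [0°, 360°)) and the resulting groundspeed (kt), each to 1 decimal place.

Leg 1: desired track 233.4°; wind correction -21.3° → command heading 212.1°, groundspeed 97.1 kt
Leg 2: desired track 156.8°; wind correction -1.4° → command heading 155.4°, groundspeed 70.5 kt
Leg 3: desired track 340.6°; wind correction +2.8° → command heading 343.4°, groundspeed 152.3 kt
Leg 4: desired track 132.3°; wind correction +7.5° → command heading 139.8°, groundspeed 72.1 kt
Leg 5: desired track 87.2°; wind correction +19.7° → command heading 106.9°, groundspeed 88.2 kt
Leg 6: desired track 296.4°; wind correction -12.7° → command heading 283.7°, groundspeed 141.9 kt

Leg 1: heading=212.1°, groundspeed=97.1 kt
Leg 2: heading=155.4°, groundspeed=70.5 kt
Leg 3: heading=343.4°, groundspeed=152.3 kt
Leg 4: heading=139.8°, groundspeed=72.1 kt
Leg 5: heading=106.9°, groundspeed=88.2 kt
Leg 6: heading=283.7°, groundspeed=141.9 kt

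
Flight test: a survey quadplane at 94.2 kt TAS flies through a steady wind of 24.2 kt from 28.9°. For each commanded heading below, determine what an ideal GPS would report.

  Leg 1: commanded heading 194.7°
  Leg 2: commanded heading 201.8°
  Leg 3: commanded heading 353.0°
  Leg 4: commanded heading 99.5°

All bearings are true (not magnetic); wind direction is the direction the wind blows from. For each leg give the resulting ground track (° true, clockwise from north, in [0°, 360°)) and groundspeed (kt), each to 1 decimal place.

Leg 1: heading 194.7°; drift +2.9° → track 197.6°, groundspeed 117.8 kt
Leg 2: heading 201.8°; drift +1.4° → track 203.2°, groundspeed 118.3 kt
Leg 3: heading 353.0°; drift -10.8° → track 342.2°, groundspeed 75.9 kt
Leg 4: heading 99.5°; drift +14.8° → track 114.3°, groundspeed 89.1 kt

Leg 1: track=197.6°, groundspeed=117.8 kt
Leg 2: track=203.2°, groundspeed=118.3 kt
Leg 3: track=342.2°, groundspeed=75.9 kt
Leg 4: track=114.3°, groundspeed=89.1 kt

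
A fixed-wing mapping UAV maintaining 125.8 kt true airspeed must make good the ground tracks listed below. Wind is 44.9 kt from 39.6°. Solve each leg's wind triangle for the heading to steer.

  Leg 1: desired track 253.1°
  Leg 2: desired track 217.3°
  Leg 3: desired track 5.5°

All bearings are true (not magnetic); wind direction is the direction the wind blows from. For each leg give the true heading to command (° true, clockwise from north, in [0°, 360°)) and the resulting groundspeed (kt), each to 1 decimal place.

Leg 1: desired track 253.1°; wind correction +11.4° → command heading 264.5°, groundspeed 160.8 kt
Leg 2: desired track 217.3°; wind correction -0.8° → command heading 216.5°, groundspeed 170.7 kt
Leg 3: desired track 5.5°; wind correction +11.5° → command heading 17.0°, groundspeed 86.1 kt

Leg 1: heading=264.5°, groundspeed=160.8 kt
Leg 2: heading=216.5°, groundspeed=170.7 kt
Leg 3: heading=17.0°, groundspeed=86.1 kt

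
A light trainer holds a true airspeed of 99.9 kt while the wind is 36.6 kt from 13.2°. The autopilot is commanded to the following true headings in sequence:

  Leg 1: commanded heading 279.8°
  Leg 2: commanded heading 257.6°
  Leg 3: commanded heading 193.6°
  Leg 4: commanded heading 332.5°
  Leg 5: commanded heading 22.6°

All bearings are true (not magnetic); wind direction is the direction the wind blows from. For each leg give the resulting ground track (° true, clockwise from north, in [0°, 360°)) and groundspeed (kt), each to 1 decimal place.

Leg 1: track=260.1°, groundspeed=108.4 kt
Leg 2: track=241.7°, groundspeed=120.3 kt
Leg 3: track=193.5°, groundspeed=136.5 kt
Leg 4: track=314.2°, groundspeed=76.0 kt
Leg 5: track=28.0°, groundspeed=64.1 kt

Leg 1: heading 279.8°; drift -19.7° → track 260.1°, groundspeed 108.4 kt
Leg 2: heading 257.6°; drift -15.9° → track 241.7°, groundspeed 120.3 kt
Leg 3: heading 193.6°; drift -0.1° → track 193.5°, groundspeed 136.5 kt
Leg 4: heading 332.5°; drift -18.3° → track 314.2°, groundspeed 76.0 kt
Leg 5: heading 22.6°; drift +5.4° → track 28.0°, groundspeed 64.1 kt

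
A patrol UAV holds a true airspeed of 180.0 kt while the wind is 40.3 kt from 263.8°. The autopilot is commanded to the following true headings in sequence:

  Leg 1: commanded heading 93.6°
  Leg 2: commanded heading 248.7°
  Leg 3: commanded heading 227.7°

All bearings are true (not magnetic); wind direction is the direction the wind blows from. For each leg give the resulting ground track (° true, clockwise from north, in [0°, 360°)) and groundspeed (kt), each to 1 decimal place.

Leg 1: track=91.8°, groundspeed=219.8 kt
Leg 2: track=244.4°, groundspeed=141.5 kt
Leg 3: track=218.6°, groundspeed=149.3 kt

Leg 1: heading 93.6°; drift -1.8° → track 91.8°, groundspeed 219.8 kt
Leg 2: heading 248.7°; drift -4.3° → track 244.4°, groundspeed 141.5 kt
Leg 3: heading 227.7°; drift -9.1° → track 218.6°, groundspeed 149.3 kt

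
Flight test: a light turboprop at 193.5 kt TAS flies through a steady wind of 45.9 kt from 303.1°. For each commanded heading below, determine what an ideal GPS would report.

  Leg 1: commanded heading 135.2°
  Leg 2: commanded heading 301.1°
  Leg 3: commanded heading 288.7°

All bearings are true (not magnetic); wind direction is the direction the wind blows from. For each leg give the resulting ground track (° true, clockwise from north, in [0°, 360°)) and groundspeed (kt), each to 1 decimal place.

Leg 1: heading 135.2°; drift -2.3° → track 132.9°, groundspeed 238.6 kt
Leg 2: heading 301.1°; drift -0.6° → track 300.5°, groundspeed 147.6 kt
Leg 3: heading 288.7°; drift -4.4° → track 284.3°, groundspeed 149.5 kt

Leg 1: track=132.9°, groundspeed=238.6 kt
Leg 2: track=300.5°, groundspeed=147.6 kt
Leg 3: track=284.3°, groundspeed=149.5 kt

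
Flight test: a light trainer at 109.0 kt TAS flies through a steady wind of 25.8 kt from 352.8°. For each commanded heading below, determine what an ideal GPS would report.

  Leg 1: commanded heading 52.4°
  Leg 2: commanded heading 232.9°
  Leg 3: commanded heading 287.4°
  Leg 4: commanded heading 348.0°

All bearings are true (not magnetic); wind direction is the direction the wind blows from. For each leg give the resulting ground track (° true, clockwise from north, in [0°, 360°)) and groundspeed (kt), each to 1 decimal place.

Leg 1: track=65.5°, groundspeed=98.5 kt
Leg 2: track=222.5°, groundspeed=123.9 kt
Leg 3: track=274.0°, groundspeed=101.0 kt
Leg 4: track=346.5°, groundspeed=83.3 kt

Leg 1: heading 52.4°; drift +13.1° → track 65.5°, groundspeed 98.5 kt
Leg 2: heading 232.9°; drift -10.4° → track 222.5°, groundspeed 123.9 kt
Leg 3: heading 287.4°; drift -13.4° → track 274.0°, groundspeed 101.0 kt
Leg 4: heading 348.0°; drift -1.5° → track 346.5°, groundspeed 83.3 kt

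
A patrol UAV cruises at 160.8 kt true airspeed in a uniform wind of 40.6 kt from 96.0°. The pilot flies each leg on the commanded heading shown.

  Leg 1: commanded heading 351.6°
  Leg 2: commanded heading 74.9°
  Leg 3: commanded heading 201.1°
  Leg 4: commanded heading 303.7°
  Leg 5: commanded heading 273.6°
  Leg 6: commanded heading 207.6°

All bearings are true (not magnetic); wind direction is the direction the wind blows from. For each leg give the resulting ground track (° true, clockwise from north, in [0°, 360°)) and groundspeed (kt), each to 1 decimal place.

Leg 1: track=338.6°, groundspeed=175.4 kt
Leg 2: track=68.1°, groundspeed=123.8 kt
Leg 3: track=214.0°, groundspeed=175.8 kt
Leg 4: track=298.2°, groundspeed=197.7 kt
Leg 5: track=274.1°, groundspeed=201.4 kt
Leg 6: track=219.7°, groundspeed=179.8 kt

Leg 1: heading 351.6°; drift -13.0° → track 338.6°, groundspeed 175.4 kt
Leg 2: heading 74.9°; drift -6.8° → track 68.1°, groundspeed 123.8 kt
Leg 3: heading 201.1°; drift +12.9° → track 214.0°, groundspeed 175.8 kt
Leg 4: heading 303.7°; drift -5.5° → track 298.2°, groundspeed 197.7 kt
Leg 5: heading 273.6°; drift +0.5° → track 274.1°, groundspeed 201.4 kt
Leg 6: heading 207.6°; drift +12.1° → track 219.7°, groundspeed 179.8 kt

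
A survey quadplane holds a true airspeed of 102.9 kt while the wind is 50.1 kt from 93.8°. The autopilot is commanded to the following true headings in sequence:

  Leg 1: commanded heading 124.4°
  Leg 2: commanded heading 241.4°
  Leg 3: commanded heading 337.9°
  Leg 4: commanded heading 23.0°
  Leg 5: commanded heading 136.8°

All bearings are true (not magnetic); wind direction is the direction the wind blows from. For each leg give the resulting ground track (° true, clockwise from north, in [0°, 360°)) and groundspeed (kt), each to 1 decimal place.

Leg 1: track=147.5°, groundspeed=65.0 kt
Leg 2: track=251.9°, groundspeed=147.7 kt
Leg 3: track=318.0°, groundspeed=132.7 kt
Leg 4: track=354.3°, groundspeed=98.5 kt
Leg 5: track=164.1°, groundspeed=74.6 kt

Leg 1: heading 124.4°; drift +23.1° → track 147.5°, groundspeed 65.0 kt
Leg 2: heading 241.4°; drift +10.5° → track 251.9°, groundspeed 147.7 kt
Leg 3: heading 337.9°; drift -19.9° → track 318.0°, groundspeed 132.7 kt
Leg 4: heading 23.0°; drift -28.7° → track 354.3°, groundspeed 98.5 kt
Leg 5: heading 136.8°; drift +27.3° → track 164.1°, groundspeed 74.6 kt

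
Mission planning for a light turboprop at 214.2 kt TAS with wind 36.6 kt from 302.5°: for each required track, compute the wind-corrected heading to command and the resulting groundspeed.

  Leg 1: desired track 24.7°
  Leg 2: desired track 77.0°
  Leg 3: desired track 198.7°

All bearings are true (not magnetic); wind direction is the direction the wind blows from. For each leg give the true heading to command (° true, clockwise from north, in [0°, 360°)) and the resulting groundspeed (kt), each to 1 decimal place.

Leg 1: heading=15.0°, groundspeed=206.1 kt
Leg 2: heading=70.0°, groundspeed=238.3 kt
Leg 3: heading=208.3°, groundspeed=220.0 kt

Leg 1: desired track 24.7°; wind correction -9.7° → command heading 15.0°, groundspeed 206.1 kt
Leg 2: desired track 77.0°; wind correction -7.0° → command heading 70.0°, groundspeed 238.3 kt
Leg 3: desired track 198.7°; wind correction +9.6° → command heading 208.3°, groundspeed 220.0 kt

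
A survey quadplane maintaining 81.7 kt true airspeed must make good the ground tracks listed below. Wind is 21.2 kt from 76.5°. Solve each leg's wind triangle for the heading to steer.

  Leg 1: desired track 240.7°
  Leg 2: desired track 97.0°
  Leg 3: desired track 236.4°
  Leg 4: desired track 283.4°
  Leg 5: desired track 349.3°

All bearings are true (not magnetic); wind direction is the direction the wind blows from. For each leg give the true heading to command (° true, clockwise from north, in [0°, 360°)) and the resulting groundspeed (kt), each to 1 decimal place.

Leg 1: heading=236.6°, groundspeed=101.9 kt
Leg 2: heading=91.8°, groundspeed=61.5 kt
Leg 3: heading=231.3°, groundspeed=101.3 kt
Leg 4: heading=290.1°, groundspeed=100.0 kt
Leg 5: heading=4.3°, groundspeed=77.9 kt

Leg 1: desired track 240.7°; wind correction -4.1° → command heading 236.6°, groundspeed 101.9 kt
Leg 2: desired track 97.0°; wind correction -5.2° → command heading 91.8°, groundspeed 61.5 kt
Leg 3: desired track 236.4°; wind correction -5.1° → command heading 231.3°, groundspeed 101.3 kt
Leg 4: desired track 283.4°; wind correction +6.7° → command heading 290.1°, groundspeed 100.0 kt
Leg 5: desired track 349.3°; wind correction +15.0° → command heading 4.3°, groundspeed 77.9 kt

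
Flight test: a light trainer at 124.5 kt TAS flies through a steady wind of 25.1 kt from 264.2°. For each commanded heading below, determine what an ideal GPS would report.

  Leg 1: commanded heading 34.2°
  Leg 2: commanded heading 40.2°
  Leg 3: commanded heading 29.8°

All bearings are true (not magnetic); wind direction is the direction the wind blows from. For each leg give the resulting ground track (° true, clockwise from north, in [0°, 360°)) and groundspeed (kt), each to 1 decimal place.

Leg 1: track=42.0°, groundspeed=141.9 kt
Leg 2: track=47.2°, groundspeed=143.6 kt
Leg 3: track=38.1°, groundspeed=140.6 kt

Leg 1: heading 34.2°; drift +7.8° → track 42.0°, groundspeed 141.9 kt
Leg 2: heading 40.2°; drift +7.0° → track 47.2°, groundspeed 143.6 kt
Leg 3: heading 29.8°; drift +8.3° → track 38.1°, groundspeed 140.6 kt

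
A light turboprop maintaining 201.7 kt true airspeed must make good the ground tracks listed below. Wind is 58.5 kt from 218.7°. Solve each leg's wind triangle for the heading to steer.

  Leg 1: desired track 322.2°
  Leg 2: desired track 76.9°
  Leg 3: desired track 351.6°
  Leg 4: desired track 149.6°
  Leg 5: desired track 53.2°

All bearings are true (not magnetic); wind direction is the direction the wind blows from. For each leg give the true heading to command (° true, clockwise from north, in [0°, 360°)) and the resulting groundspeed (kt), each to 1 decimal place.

Leg 1: heading=305.8°, groundspeed=207.2 kt
Leg 2: heading=87.2°, groundspeed=244.4 kt
Leg 3: heading=339.3°, groundspeed=236.9 kt
Leg 4: heading=165.3°, groundspeed=173.3 kt
Leg 5: heading=57.4°, groundspeed=257.8 kt

Leg 1: desired track 322.2°; wind correction -16.4° → command heading 305.8°, groundspeed 207.2 kt
Leg 2: desired track 76.9°; wind correction +10.3° → command heading 87.2°, groundspeed 244.4 kt
Leg 3: desired track 351.6°; wind correction -12.3° → command heading 339.3°, groundspeed 236.9 kt
Leg 4: desired track 149.6°; wind correction +15.7° → command heading 165.3°, groundspeed 173.3 kt
Leg 5: desired track 53.2°; wind correction +4.2° → command heading 57.4°, groundspeed 257.8 kt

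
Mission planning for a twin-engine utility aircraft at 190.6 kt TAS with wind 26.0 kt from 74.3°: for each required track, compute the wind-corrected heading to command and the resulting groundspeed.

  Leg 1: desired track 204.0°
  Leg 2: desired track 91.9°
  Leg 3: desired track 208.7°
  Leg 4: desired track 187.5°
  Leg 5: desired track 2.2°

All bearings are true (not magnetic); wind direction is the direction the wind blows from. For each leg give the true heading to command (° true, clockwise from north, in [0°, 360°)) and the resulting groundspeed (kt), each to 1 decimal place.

Leg 1: desired track 204.0°; wind correction -6.0° → command heading 198.0°, groundspeed 206.2 kt
Leg 2: desired track 91.9°; wind correction -2.4° → command heading 89.5°, groundspeed 165.7 kt
Leg 3: desired track 208.7°; wind correction -5.6° → command heading 203.1°, groundspeed 207.9 kt
Leg 4: desired track 187.5°; wind correction -7.2° → command heading 180.3°, groundspeed 199.3 kt
Leg 5: desired track 2.2°; wind correction +7.5° → command heading 9.7°, groundspeed 181.0 kt

Leg 1: heading=198.0°, groundspeed=206.2 kt
Leg 2: heading=89.5°, groundspeed=165.7 kt
Leg 3: heading=203.1°, groundspeed=207.9 kt
Leg 4: heading=180.3°, groundspeed=199.3 kt
Leg 5: heading=9.7°, groundspeed=181.0 kt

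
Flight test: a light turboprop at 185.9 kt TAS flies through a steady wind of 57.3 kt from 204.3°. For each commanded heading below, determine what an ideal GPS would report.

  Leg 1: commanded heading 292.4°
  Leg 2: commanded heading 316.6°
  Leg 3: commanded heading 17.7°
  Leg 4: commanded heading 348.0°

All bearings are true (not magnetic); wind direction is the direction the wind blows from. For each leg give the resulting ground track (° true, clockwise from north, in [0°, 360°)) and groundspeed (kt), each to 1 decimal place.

Leg 1: heading 292.4°; drift +17.3° → track 309.7°, groundspeed 192.7 kt
Leg 2: heading 316.6°; drift +14.3° → track 330.9°, groundspeed 214.3 kt
Leg 3: heading 17.7°; drift +1.6° → track 19.3°, groundspeed 242.9 kt
Leg 4: heading 348.0°; drift +8.3° → track 356.3°, groundspeed 234.5 kt

Leg 1: track=309.7°, groundspeed=192.7 kt
Leg 2: track=330.9°, groundspeed=214.3 kt
Leg 3: track=19.3°, groundspeed=242.9 kt
Leg 4: track=356.3°, groundspeed=234.5 kt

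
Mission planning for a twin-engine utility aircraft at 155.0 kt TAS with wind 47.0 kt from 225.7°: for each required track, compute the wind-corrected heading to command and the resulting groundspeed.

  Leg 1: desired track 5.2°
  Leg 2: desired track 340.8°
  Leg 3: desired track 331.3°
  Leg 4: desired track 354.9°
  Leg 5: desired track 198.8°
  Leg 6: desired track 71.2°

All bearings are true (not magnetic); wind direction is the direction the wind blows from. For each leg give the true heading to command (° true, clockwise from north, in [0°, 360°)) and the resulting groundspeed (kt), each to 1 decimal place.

Leg 1: heading=353.8°, groundspeed=187.7 kt
Leg 2: heading=324.9°, groundspeed=169.0 kt
Leg 3: heading=314.3°, groundspeed=160.9 kt
Leg 4: heading=341.3°, groundspeed=180.4 kt
Leg 5: heading=206.7°, groundspeed=111.6 kt
Leg 6: heading=78.7°, groundspeed=196.1 kt

Leg 1: desired track 5.2°; wind correction -11.4° → command heading 353.8°, groundspeed 187.7 kt
Leg 2: desired track 340.8°; wind correction -15.9° → command heading 324.9°, groundspeed 169.0 kt
Leg 3: desired track 331.3°; wind correction -17.0° → command heading 314.3°, groundspeed 160.9 kt
Leg 4: desired track 354.9°; wind correction -13.6° → command heading 341.3°, groundspeed 180.4 kt
Leg 5: desired track 198.8°; wind correction +7.9° → command heading 206.7°, groundspeed 111.6 kt
Leg 6: desired track 71.2°; wind correction +7.5° → command heading 78.7°, groundspeed 196.1 kt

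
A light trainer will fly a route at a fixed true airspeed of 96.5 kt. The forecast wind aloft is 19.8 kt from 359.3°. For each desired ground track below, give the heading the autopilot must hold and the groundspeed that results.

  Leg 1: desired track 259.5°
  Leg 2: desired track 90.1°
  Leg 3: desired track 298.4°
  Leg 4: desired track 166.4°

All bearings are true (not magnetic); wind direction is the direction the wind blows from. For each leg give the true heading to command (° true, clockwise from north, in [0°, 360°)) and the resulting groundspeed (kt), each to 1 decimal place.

Leg 1: desired track 259.5°; wind correction +11.7° → command heading 271.2°, groundspeed 97.9 kt
Leg 2: desired track 90.1°; wind correction -11.8° → command heading 78.3°, groundspeed 94.7 kt
Leg 3: desired track 298.4°; wind correction +10.3° → command heading 308.7°, groundspeed 85.3 kt
Leg 4: desired track 166.4°; wind correction -2.6° → command heading 163.8°, groundspeed 115.7 kt

Leg 1: heading=271.2°, groundspeed=97.9 kt
Leg 2: heading=78.3°, groundspeed=94.7 kt
Leg 3: heading=308.7°, groundspeed=85.3 kt
Leg 4: heading=163.8°, groundspeed=115.7 kt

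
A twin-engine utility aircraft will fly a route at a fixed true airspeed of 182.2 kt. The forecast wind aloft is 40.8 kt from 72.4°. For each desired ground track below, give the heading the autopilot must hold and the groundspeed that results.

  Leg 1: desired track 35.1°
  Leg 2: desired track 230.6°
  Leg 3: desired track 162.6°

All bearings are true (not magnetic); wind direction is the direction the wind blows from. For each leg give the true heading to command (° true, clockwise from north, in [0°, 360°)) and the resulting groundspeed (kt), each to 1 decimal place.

Leg 1: desired track 35.1°; wind correction +7.8° → command heading 42.9°, groundspeed 148.1 kt
Leg 2: desired track 230.6°; wind correction -4.8° → command heading 225.8°, groundspeed 219.5 kt
Leg 3: desired track 162.6°; wind correction -12.9° → command heading 149.7°, groundspeed 177.7 kt

Leg 1: heading=42.9°, groundspeed=148.1 kt
Leg 2: heading=225.8°, groundspeed=219.5 kt
Leg 3: heading=149.7°, groundspeed=177.7 kt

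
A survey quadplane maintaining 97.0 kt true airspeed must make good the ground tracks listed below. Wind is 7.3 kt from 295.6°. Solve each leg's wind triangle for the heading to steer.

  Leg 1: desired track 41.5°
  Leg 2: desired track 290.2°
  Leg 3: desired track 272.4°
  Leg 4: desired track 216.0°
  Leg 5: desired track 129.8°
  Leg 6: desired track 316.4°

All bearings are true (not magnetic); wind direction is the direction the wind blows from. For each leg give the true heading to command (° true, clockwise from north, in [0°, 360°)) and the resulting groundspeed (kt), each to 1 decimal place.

Leg 1: desired track 41.5°; wind correction -4.2° → command heading 37.3°, groundspeed 98.7 kt
Leg 2: desired track 290.2°; wind correction +0.4° → command heading 290.6°, groundspeed 89.7 kt
Leg 3: desired track 272.4°; wind correction +1.7° → command heading 274.1°, groundspeed 90.2 kt
Leg 4: desired track 216.0°; wind correction +4.2° → command heading 220.2°, groundspeed 95.4 kt
Leg 5: desired track 129.8°; wind correction +1.1° → command heading 130.9°, groundspeed 104.1 kt
Leg 6: desired track 316.4°; wind correction -1.5° → command heading 314.9°, groundspeed 90.1 kt

Leg 1: heading=37.3°, groundspeed=98.7 kt
Leg 2: heading=290.6°, groundspeed=89.7 kt
Leg 3: heading=274.1°, groundspeed=90.2 kt
Leg 4: heading=220.2°, groundspeed=95.4 kt
Leg 5: heading=130.9°, groundspeed=104.1 kt
Leg 6: heading=314.9°, groundspeed=90.1 kt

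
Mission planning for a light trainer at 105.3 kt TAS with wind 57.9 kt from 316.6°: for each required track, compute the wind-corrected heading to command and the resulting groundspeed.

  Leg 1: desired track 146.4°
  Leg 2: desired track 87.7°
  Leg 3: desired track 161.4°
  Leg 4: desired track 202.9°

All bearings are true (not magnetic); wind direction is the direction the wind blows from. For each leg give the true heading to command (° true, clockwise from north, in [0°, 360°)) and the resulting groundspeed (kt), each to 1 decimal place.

Leg 1: desired track 146.4°; wind correction +5.4° → command heading 151.8°, groundspeed 161.9 kt
Leg 2: desired track 87.7°; wind correction -24.5° → command heading 63.2°, groundspeed 133.9 kt
Leg 3: desired track 161.4°; wind correction +13.3° → command heading 174.7°, groundspeed 155.0 kt
Leg 4: desired track 202.9°; wind correction +30.2° → command heading 233.1°, groundspeed 114.3 kt

Leg 1: heading=151.8°, groundspeed=161.9 kt
Leg 2: heading=63.2°, groundspeed=133.9 kt
Leg 3: heading=174.7°, groundspeed=155.0 kt
Leg 4: heading=233.1°, groundspeed=114.3 kt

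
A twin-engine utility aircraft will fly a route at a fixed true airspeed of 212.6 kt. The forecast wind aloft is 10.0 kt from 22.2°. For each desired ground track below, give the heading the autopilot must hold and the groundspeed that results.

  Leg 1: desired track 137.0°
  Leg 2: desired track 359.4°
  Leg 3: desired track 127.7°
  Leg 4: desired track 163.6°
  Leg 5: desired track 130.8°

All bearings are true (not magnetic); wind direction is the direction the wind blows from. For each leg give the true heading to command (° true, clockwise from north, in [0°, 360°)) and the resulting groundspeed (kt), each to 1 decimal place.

Leg 1: heading=134.6°, groundspeed=216.6 kt
Leg 2: heading=0.4°, groundspeed=203.3 kt
Leg 3: heading=125.1°, groundspeed=215.1 kt
Leg 4: heading=161.9°, groundspeed=220.3 kt
Leg 5: heading=128.2°, groundspeed=215.6 kt

Leg 1: desired track 137.0°; wind correction -2.4° → command heading 134.6°, groundspeed 216.6 kt
Leg 2: desired track 359.4°; wind correction +1.0° → command heading 0.4°, groundspeed 203.3 kt
Leg 3: desired track 127.7°; wind correction -2.6° → command heading 125.1°, groundspeed 215.1 kt
Leg 4: desired track 163.6°; wind correction -1.7° → command heading 161.9°, groundspeed 220.3 kt
Leg 5: desired track 130.8°; wind correction -2.6° → command heading 128.2°, groundspeed 215.6 kt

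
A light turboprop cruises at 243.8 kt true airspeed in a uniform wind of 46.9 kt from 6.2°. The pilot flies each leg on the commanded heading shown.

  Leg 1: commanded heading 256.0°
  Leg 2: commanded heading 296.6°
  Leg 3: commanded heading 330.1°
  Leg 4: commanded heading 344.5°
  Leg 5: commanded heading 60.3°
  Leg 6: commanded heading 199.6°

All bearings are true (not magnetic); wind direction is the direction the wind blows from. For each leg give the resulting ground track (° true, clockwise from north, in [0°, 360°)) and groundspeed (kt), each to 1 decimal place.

Leg 1: track=246.4°, groundspeed=263.7 kt
Leg 2: track=285.7°, groundspeed=231.7 kt
Leg 3: track=322.5°, groundspeed=207.8 kt
Leg 4: track=339.6°, groundspeed=201.0 kt
Leg 5: track=70.3°, groundspeed=219.6 kt
Leg 6: track=197.4°, groundspeed=289.6 kt

Leg 1: heading 256.0°; drift -9.6° → track 246.4°, groundspeed 263.7 kt
Leg 2: heading 296.6°; drift -10.9° → track 285.7°, groundspeed 231.7 kt
Leg 3: heading 330.1°; drift -7.6° → track 322.5°, groundspeed 207.8 kt
Leg 4: heading 344.5°; drift -4.9° → track 339.6°, groundspeed 201.0 kt
Leg 5: heading 60.3°; drift +10.0° → track 70.3°, groundspeed 219.6 kt
Leg 6: heading 199.6°; drift -2.2° → track 197.4°, groundspeed 289.6 kt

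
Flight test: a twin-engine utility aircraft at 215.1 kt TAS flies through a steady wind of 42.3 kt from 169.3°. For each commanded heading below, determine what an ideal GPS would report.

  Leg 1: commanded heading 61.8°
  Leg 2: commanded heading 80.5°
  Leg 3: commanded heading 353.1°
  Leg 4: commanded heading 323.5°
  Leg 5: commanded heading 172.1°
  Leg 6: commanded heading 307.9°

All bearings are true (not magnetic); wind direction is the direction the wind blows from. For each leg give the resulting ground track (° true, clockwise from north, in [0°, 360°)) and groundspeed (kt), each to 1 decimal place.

Leg 1: heading 61.8°; drift -10.0° → track 51.8°, groundspeed 231.4 kt
Leg 2: heading 80.5°; drift -11.2° → track 69.3°, groundspeed 218.3 kt
Leg 3: heading 353.1°; drift -0.6° → track 352.5°, groundspeed 257.3 kt
Leg 4: heading 323.5°; drift +4.2° → track 327.7°, groundspeed 253.9 kt
Leg 5: heading 172.1°; drift +0.7° → track 172.8°, groundspeed 172.9 kt
Leg 6: heading 307.9°; drift +6.5° → track 314.4°, groundspeed 248.4 kt

Leg 1: track=51.8°, groundspeed=231.4 kt
Leg 2: track=69.3°, groundspeed=218.3 kt
Leg 3: track=352.5°, groundspeed=257.3 kt
Leg 4: track=327.7°, groundspeed=253.9 kt
Leg 5: track=172.8°, groundspeed=172.9 kt
Leg 6: track=314.4°, groundspeed=248.4 kt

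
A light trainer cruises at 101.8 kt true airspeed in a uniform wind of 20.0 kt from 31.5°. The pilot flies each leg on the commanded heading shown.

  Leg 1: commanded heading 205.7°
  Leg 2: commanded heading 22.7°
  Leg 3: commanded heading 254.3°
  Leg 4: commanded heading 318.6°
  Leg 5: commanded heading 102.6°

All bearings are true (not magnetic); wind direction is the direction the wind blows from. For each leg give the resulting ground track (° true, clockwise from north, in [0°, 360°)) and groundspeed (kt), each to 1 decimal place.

Leg 1: heading 205.7°; drift +1.0° → track 206.7°, groundspeed 121.7 kt
Leg 2: heading 22.7°; drift -2.1° → track 20.6°, groundspeed 82.1 kt
Leg 3: heading 254.3°; drift -6.7° → track 247.6°, groundspeed 117.3 kt
Leg 4: heading 318.6°; drift -11.3° → track 307.3°, groundspeed 97.8 kt
Leg 5: heading 102.6°; drift +11.2° → track 113.8°, groundspeed 97.2 kt

Leg 1: track=206.7°, groundspeed=121.7 kt
Leg 2: track=20.6°, groundspeed=82.1 kt
Leg 3: track=247.6°, groundspeed=117.3 kt
Leg 4: track=307.3°, groundspeed=97.8 kt
Leg 5: track=113.8°, groundspeed=97.2 kt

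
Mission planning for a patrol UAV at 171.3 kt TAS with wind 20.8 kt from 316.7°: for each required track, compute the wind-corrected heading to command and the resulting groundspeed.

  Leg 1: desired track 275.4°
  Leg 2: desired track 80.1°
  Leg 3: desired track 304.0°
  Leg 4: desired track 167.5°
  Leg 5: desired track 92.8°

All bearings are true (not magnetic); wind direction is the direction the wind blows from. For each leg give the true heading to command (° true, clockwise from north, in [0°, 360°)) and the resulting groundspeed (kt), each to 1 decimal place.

Leg 1: heading=280.0°, groundspeed=155.1 kt
Leg 2: heading=74.3°, groundspeed=181.9 kt
Leg 3: heading=305.5°, groundspeed=150.9 kt
Leg 4: heading=171.1°, groundspeed=188.8 kt
Leg 5: heading=88.0°, groundspeed=185.7 kt

Leg 1: desired track 275.4°; wind correction +4.6° → command heading 280.0°, groundspeed 155.1 kt
Leg 2: desired track 80.1°; wind correction -5.8° → command heading 74.3°, groundspeed 181.9 kt
Leg 3: desired track 304.0°; wind correction +1.5° → command heading 305.5°, groundspeed 150.9 kt
Leg 4: desired track 167.5°; wind correction +3.6° → command heading 171.1°, groundspeed 188.8 kt
Leg 5: desired track 92.8°; wind correction -4.8° → command heading 88.0°, groundspeed 185.7 kt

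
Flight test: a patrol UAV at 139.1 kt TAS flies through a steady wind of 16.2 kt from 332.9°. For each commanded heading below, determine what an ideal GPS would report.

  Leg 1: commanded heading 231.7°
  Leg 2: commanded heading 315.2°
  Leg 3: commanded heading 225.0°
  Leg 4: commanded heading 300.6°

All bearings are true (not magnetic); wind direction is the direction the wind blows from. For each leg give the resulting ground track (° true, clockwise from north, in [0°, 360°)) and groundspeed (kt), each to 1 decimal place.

Leg 1: track=225.3°, groundspeed=143.1 kt
Leg 2: track=312.9°, groundspeed=123.8 kt
Leg 3: track=218.9°, groundspeed=144.9 kt
Leg 4: track=296.7°, groundspeed=125.7 kt

Leg 1: heading 231.7°; drift -6.4° → track 225.3°, groundspeed 143.1 kt
Leg 2: heading 315.2°; drift -2.3° → track 312.9°, groundspeed 123.8 kt
Leg 3: heading 225.0°; drift -6.1° → track 218.9°, groundspeed 144.9 kt
Leg 4: heading 300.6°; drift -3.9° → track 296.7°, groundspeed 125.7 kt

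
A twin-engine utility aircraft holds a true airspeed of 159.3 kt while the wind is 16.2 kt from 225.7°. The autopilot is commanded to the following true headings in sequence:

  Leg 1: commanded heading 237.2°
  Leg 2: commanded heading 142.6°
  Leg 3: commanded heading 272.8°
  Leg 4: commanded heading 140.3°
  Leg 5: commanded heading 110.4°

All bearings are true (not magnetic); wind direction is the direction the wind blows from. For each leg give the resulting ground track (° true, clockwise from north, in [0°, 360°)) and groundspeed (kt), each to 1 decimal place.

Leg 1: heading 237.2°; drift +1.3° → track 238.5°, groundspeed 143.5 kt
Leg 2: heading 142.6°; drift -5.8° → track 136.8°, groundspeed 158.2 kt
Leg 3: heading 272.8°; drift +4.6° → track 277.4°, groundspeed 148.7 kt
Leg 4: heading 140.3°; drift -5.8° → track 134.5°, groundspeed 158.8 kt
Leg 5: heading 110.4°; drift -5.0° → track 105.4°, groundspeed 166.9 kt

Leg 1: track=238.5°, groundspeed=143.5 kt
Leg 2: track=136.8°, groundspeed=158.2 kt
Leg 3: track=277.4°, groundspeed=148.7 kt
Leg 4: track=134.5°, groundspeed=158.8 kt
Leg 5: track=105.4°, groundspeed=166.9 kt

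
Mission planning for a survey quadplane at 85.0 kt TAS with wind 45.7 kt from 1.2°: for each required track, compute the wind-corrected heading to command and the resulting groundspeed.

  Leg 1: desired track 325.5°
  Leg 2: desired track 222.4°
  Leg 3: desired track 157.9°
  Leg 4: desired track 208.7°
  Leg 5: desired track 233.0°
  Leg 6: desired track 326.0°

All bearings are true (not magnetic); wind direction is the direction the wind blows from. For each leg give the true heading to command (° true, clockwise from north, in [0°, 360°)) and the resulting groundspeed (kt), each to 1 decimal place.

Leg 1: desired track 325.5°; wind correction +18.3° → command heading 343.8°, groundspeed 43.6 kt
Leg 2: desired track 222.4°; wind correction +20.7° → command heading 243.1°, groundspeed 113.9 kt
Leg 3: desired track 157.9°; wind correction -12.3° → command heading 145.6°, groundspeed 125.0 kt
Leg 4: desired track 208.7°; wind correction +14.4° → command heading 223.1°, groundspeed 122.9 kt
Leg 5: desired track 233.0°; wind correction +25.0° → command heading 258.0°, groundspeed 105.3 kt
Leg 6: desired track 326.0°; wind correction +18.1° → command heading 344.1°, groundspeed 43.5 kt

Leg 1: heading=343.8°, groundspeed=43.6 kt
Leg 2: heading=243.1°, groundspeed=113.9 kt
Leg 3: heading=145.6°, groundspeed=125.0 kt
Leg 4: heading=223.1°, groundspeed=122.9 kt
Leg 5: heading=258.0°, groundspeed=105.3 kt
Leg 6: heading=344.1°, groundspeed=43.5 kt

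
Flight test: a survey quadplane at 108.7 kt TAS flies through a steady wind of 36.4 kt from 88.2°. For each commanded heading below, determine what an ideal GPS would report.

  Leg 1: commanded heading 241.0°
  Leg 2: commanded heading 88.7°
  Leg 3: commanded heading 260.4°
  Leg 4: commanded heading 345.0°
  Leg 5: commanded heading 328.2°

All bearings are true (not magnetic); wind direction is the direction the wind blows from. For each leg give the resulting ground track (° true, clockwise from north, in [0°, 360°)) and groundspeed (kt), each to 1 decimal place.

Leg 1: heading 241.0°; drift +6.7° → track 247.7°, groundspeed 142.1 kt
Leg 2: heading 88.7°; drift +0.3° → track 89.0°, groundspeed 72.3 kt
Leg 3: heading 260.4°; drift +2.0° → track 262.4°, groundspeed 144.8 kt
Leg 4: heading 345.0°; drift -16.8° → track 328.2°, groundspeed 122.3 kt
Leg 5: heading 328.2°; drift -14.0° → track 314.2°, groundspeed 130.8 kt

Leg 1: track=247.7°, groundspeed=142.1 kt
Leg 2: track=89.0°, groundspeed=72.3 kt
Leg 3: track=262.4°, groundspeed=144.8 kt
Leg 4: track=328.2°, groundspeed=122.3 kt
Leg 5: track=314.2°, groundspeed=130.8 kt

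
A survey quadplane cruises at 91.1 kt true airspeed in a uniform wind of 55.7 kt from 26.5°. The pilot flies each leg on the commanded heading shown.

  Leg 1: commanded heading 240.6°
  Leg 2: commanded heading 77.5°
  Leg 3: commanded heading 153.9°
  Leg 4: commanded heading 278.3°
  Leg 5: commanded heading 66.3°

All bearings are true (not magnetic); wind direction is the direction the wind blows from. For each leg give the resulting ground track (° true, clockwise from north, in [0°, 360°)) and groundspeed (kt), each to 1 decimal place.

Leg 1: track=227.8°, groundspeed=140.7 kt
Leg 2: track=115.2°, groundspeed=70.8 kt
Leg 3: track=173.4°, groundspeed=132.5 kt
Leg 4: track=252.3°, groundspeed=120.7 kt
Leg 5: track=102.7°, groundspeed=60.0 kt

Leg 1: heading 240.6°; drift -12.8° → track 227.8°, groundspeed 140.7 kt
Leg 2: heading 77.5°; drift +37.7° → track 115.2°, groundspeed 70.8 kt
Leg 3: heading 153.9°; drift +19.5° → track 173.4°, groundspeed 132.5 kt
Leg 4: heading 278.3°; drift -26.0° → track 252.3°, groundspeed 120.7 kt
Leg 5: heading 66.3°; drift +36.4° → track 102.7°, groundspeed 60.0 kt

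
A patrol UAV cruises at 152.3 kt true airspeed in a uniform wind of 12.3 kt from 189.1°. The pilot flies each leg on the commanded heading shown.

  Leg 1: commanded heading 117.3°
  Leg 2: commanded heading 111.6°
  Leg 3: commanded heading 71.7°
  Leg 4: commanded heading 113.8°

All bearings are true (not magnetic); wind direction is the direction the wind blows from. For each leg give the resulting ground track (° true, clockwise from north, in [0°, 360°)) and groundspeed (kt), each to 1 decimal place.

Leg 1: heading 117.3°; drift -4.5° → track 112.8°, groundspeed 148.9 kt
Leg 2: heading 111.6°; drift -4.6° → track 107.0°, groundspeed 150.1 kt
Leg 3: heading 71.7°; drift -4.0° → track 67.7°, groundspeed 158.3 kt
Leg 4: heading 113.8°; drift -4.6° → track 109.2°, groundspeed 149.7 kt

Leg 1: track=112.8°, groundspeed=148.9 kt
Leg 2: track=107.0°, groundspeed=150.1 kt
Leg 3: track=67.7°, groundspeed=158.3 kt
Leg 4: track=109.2°, groundspeed=149.7 kt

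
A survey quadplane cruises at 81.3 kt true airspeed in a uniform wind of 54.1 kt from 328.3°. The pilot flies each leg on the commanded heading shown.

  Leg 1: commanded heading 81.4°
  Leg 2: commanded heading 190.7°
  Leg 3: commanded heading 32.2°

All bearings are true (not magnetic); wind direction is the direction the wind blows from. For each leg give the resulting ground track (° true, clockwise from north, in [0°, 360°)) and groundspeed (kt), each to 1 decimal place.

Leg 1: heading 81.4°; drift +25.9° → track 107.3°, groundspeed 114.0 kt
Leg 2: heading 190.7°; drift -16.7° → track 174.0°, groundspeed 126.6 kt
Leg 3: heading 32.2°; drift +40.2° → track 72.4°, groundspeed 75.3 kt

Leg 1: track=107.3°, groundspeed=114.0 kt
Leg 2: track=174.0°, groundspeed=126.6 kt
Leg 3: track=72.4°, groundspeed=75.3 kt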